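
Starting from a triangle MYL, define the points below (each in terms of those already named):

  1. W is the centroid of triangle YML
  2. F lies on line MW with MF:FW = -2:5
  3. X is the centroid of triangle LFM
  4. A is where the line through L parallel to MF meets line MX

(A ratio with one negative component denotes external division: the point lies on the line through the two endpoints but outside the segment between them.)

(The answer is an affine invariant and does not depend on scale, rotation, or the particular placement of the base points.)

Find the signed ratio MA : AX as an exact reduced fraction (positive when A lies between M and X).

MA:AX = -3/2

Choose coordinates M = (0, 0), Y = (1, 0), L = (0, 1).
1. W is the centroid of triangle YML ⇒ W = (1/3, 1/3)
2. F lies on line MW with MF:FW = -2:5 ⇒ F = (-2/9, -2/9)
3. X is the centroid of triangle LFM ⇒ X = (-2/27, 7/27)
4. A is where the line through L parallel to MF meets line MX ⇒ A = (-2/9, 7/9)
A = M + t·(X−M) with t = 3, so MA:AX = t:(1−t) = 3:-2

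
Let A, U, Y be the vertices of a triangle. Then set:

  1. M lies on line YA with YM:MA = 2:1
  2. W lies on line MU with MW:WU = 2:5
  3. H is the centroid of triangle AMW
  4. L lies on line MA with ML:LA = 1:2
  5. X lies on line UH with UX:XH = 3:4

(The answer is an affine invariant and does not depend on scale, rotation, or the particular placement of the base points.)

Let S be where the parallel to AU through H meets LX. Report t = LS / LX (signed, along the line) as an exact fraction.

Assign A = (0, 0), U = (1, 0), Y = (0, 1) — the answer is frame-independent, so this choice is without loss of generality.
1. M lies on line YA with YM:MA = 2:1 ⇒ M = (0, 1/3)
2. W lies on line MU with MW:WU = 2:5 ⇒ W = (2/7, 5/21)
3. H is the centroid of triangle AMW ⇒ H = (2/21, 4/21)
4. L lies on line MA with ML:LA = 1:2 ⇒ L = (0, 2/9)
5. X lies on line UH with UX:XH = 3:4 ⇒ X = (30/49, 4/49)
through H parallel to AU: direction (1, 0); meets LX at S = (30/217, 4/21)
S = L + t·(X−L) with t = 7/31

t = 7/31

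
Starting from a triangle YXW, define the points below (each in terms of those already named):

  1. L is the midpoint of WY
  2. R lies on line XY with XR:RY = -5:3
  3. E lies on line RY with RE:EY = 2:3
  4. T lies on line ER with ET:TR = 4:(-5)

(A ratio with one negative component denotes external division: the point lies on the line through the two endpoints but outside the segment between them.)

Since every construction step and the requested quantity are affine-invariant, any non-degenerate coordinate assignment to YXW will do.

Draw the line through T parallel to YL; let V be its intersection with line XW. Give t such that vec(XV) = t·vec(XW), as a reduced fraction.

t = -1/2

Assign Y = (0, 0), X = (1, 0), W = (0, 1) — the answer is frame-independent, so this choice is without loss of generality.
1. L is the midpoint of WY ⇒ L = (0, 1/2)
2. R lies on line XY with XR:RY = -5:3 ⇒ R = (-3/2, 0)
3. E lies on line RY with RE:EY = 2:3 ⇒ E = (-9/10, 0)
4. T lies on line ER with ET:TR = 4:(-5) ⇒ T = (3/2, 0)
through T parallel to YL: direction (0, 1/2); meets XW at V = (3/2, -1/2)
V = X + t·(W−X) with t = -1/2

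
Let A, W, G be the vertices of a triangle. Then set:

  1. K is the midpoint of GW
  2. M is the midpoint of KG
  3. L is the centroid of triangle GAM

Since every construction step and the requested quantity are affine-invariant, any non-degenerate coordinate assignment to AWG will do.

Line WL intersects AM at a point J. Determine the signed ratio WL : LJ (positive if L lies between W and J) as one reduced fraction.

WL:LJ = -10

Set A = (0, 0), W = (1, 0), G = (0, 1); any affine frame gives the same invariant.
1. K is the midpoint of GW ⇒ K = (1/2, 1/2)
2. M is the midpoint of KG ⇒ M = (1/4, 3/4)
3. L is the centroid of triangle GAM ⇒ L = (1/12, 7/12)
line WL meets AM at J = (7/40, 21/40)
L = W + t·(J−W) with t = 10/9, so WL:LJ = 10/9:-1/9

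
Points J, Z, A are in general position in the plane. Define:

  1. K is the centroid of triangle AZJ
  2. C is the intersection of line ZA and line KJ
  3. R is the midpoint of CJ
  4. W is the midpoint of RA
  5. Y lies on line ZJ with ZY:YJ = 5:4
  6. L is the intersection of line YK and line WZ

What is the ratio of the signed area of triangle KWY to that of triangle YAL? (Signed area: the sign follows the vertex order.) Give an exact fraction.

[KWY]:[YAL] = -16/25

Choose coordinates J = (0, 0), Z = (1, 0), A = (0, 1).
1. K is the centroid of triangle AZJ ⇒ K = (1/3, 1/3)
2. C is the intersection of line ZA and line KJ ⇒ C = (1/2, 1/2)
3. R is the midpoint of CJ ⇒ R = (1/4, 1/4)
4. W is the midpoint of RA ⇒ W = (1/8, 5/8)
5. Y lies on line ZJ with ZY:YJ = 5:4 ⇒ Y = (4/9, 0)
6. L is the intersection of line YK and line WZ ⇒ L = (13/48, 25/48)
2·[KWY] = 1/27, 2·[YAL] = -25/432
[KWY]:[YAL] = 1/27:-25/432 = -16/25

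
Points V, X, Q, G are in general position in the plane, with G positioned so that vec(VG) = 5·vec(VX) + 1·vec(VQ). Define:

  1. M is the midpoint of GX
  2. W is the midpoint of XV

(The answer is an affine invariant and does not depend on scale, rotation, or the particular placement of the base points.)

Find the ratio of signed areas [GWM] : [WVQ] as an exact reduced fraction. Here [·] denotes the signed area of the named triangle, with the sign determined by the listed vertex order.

[GWM]:[WVQ] = -1/2

Choose coordinates V = (0, 0), X = (1, 0), Q = (0, 1), G = (5, 1).
1. M is the midpoint of GX ⇒ M = (3, 1/2)
2. W is the midpoint of XV ⇒ W = (1/2, 0)
2·[GWM] = 1/4, 2·[WVQ] = -1/2
[GWM]:[WVQ] = 1/4:-1/2 = -1/2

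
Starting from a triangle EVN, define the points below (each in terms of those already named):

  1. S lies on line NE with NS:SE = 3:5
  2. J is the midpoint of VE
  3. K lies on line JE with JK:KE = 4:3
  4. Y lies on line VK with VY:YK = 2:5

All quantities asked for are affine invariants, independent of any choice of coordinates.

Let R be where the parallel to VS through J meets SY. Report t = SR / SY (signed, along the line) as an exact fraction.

t = 49/22

Work in coordinates with E = (0, 0), V = (1, 0), N = (0, 1).
1. S lies on line NE with NS:SE = 3:5 ⇒ S = (0, 5/8)
2. J is the midpoint of VE ⇒ J = (1/2, 0)
3. K lies on line JE with JK:KE = 4:3 ⇒ K = (3/14, 0)
4. Y lies on line VK with VY:YK = 2:5 ⇒ Y = (38/49, 0)
through J parallel to VS: direction (-1, 5/8); meets SY at R = (19/11, -135/176)
R = S + t·(Y−S) with t = 49/22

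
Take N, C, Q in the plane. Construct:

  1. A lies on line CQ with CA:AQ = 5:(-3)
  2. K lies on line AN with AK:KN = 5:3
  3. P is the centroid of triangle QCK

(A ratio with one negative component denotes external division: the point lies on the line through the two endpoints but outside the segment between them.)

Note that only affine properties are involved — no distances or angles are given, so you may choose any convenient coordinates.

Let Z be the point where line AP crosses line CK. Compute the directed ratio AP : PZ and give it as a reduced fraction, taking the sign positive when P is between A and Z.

AP:PZ = 13/2

Assign N = (0, 0), C = (1, 0), Q = (0, 1) — the answer is frame-independent, so this choice is without loss of generality.
1. A lies on line CQ with CA:AQ = 5:(-3) ⇒ A = (-3/2, 5/2)
2. K lies on line AN with AK:KN = 5:3 ⇒ K = (-9/16, 15/16)
3. P is the centroid of triangle QCK ⇒ P = (7/48, 31/48)
line AP meets CK at Z = (83/208, 75/208)
P = A + t·(Z−A) with t = 13/15, so AP:PZ = 13/15:2/15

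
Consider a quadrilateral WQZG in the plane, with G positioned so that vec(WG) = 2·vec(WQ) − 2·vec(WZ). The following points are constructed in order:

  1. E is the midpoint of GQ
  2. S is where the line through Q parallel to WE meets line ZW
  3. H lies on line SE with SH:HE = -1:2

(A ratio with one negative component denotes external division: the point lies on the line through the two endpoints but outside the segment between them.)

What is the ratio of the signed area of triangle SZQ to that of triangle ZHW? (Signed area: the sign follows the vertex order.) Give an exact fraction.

Set W = (0, 0), Q = (1, 0), Z = (0, 1), G = (2, -2); any affine frame gives the same invariant.
1. E is the midpoint of GQ ⇒ E = (3/2, -1)
2. S is where the line through Q parallel to WE meets line ZW ⇒ S = (0, 2/3)
3. H lies on line SE with SH:HE = -1:2 ⇒ H = (-3/2, 7/3)
2·[SZQ] = -1/3, 2·[ZHW] = 3/2
[SZQ]:[ZHW] = -1/3:3/2 = -2/9

[SZQ]:[ZHW] = -2/9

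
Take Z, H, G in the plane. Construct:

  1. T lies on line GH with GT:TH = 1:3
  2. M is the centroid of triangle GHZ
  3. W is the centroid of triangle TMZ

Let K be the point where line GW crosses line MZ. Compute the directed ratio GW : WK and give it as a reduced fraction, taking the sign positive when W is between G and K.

Set Z = (0, 0), H = (1, 0), G = (0, 1); any affine frame gives the same invariant.
1. T lies on line GH with GT:TH = 1:3 ⇒ T = (1/4, 3/4)
2. M is the centroid of triangle GHZ ⇒ M = (1/3, 1/3)
3. W is the centroid of triangle TMZ ⇒ W = (7/36, 13/36)
line GW meets MZ at K = (7/30, 7/30)
W = G + t·(K−G) with t = 5/6, so GW:WK = 5/6:1/6

GW:WK = 5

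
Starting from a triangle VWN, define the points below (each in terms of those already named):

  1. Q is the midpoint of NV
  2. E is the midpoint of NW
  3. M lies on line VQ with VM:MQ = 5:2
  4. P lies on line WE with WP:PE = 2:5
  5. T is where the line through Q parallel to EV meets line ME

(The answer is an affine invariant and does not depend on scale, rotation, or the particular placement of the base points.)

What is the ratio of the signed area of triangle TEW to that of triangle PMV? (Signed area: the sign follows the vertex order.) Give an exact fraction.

[TEW]:[PMV] = -147/100

Choose coordinates V = (0, 0), W = (1, 0), N = (0, 1).
1. Q is the midpoint of NV ⇒ Q = (0, 1/2)
2. E is the midpoint of NW ⇒ E = (1/2, 1/2)
3. M lies on line VQ with VM:MQ = 5:2 ⇒ M = (0, 5/14)
4. P lies on line WE with WP:PE = 2:5 ⇒ P = (6/7, 1/7)
5. T is where the line through Q parallel to EV meets line ME ⇒ T = (-1/5, 3/10)
2·[TEW] = -9/20, 2·[PMV] = 15/49
[TEW]:[PMV] = -9/20:15/49 = -147/100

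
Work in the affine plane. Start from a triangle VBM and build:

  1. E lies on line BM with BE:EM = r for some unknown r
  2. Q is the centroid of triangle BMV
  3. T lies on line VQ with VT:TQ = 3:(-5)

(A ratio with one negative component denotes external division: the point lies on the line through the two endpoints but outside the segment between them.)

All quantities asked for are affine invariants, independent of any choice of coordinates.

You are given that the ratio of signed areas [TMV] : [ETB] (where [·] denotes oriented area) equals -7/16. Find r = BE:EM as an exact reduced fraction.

Assign V = (0, 0), B = (1, 0), M = (0, 1) — the answer is frame-independent, so this choice is without loss of generality.
1. With BE:EM = r, write λ = r/(r+1) so E = B + λ·(M−B); E is affine-linear in λ
2. Q is the centroid of triangle BMV ⇒ Q = (1/3, 1/3)
3. T lies on line VQ with VT:TQ = 3:(-5) ⇒ T = (-1/2, -1/2)
Every point depending on E is an affine combination of E and λ-independent points, so each such coordinate is linear in λ; the λ² term in each signed area is a multiple of (M−B)×(M−B) = 0, so 2·[TMV] and 2·[ETB] are each linear in λ. Evaluating at λ=0 and λ=1:
  2·[TMV] = -1/2,   2·[ETB] = 2·λ
So [TMV]:[ETB] = (-1/2) / (2·λ). Setting this equal to -7/16:
  -1/2 = -7/16·(2·λ)  ⇒  λ = 4/7
Then r = λ/(1−λ) = (4/7)/(3/7) = 4/3. Check: with r = 4/3, E = (3/7, 4/7) and [TMV]:[ETB] = -7/16 as required.

r = 4/3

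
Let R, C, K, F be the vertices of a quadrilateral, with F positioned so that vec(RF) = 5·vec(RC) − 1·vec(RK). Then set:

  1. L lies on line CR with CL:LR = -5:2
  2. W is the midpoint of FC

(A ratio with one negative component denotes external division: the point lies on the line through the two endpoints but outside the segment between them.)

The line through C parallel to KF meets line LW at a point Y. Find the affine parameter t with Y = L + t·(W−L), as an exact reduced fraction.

t = 20/29

Assign R = (0, 0), C = (1, 0), K = (0, 1), F = (5, -1) — the answer is frame-independent, so this choice is without loss of generality.
1. L lies on line CR with CL:LR = -5:2 ⇒ L = (-2/3, 0)
2. W is the midpoint of FC ⇒ W = (3, -1/2)
through C parallel to KF: direction (5, -2); meets LW at Y = (54/29, -10/29)
Y = L + t·(W−L) with t = 20/29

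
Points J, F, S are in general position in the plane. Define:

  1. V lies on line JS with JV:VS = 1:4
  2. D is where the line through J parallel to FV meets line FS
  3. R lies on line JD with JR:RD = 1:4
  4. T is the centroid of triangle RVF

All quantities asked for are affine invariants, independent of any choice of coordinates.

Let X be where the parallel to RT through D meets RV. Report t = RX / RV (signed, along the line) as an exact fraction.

t = -2

Work in coordinates with J = (0, 0), F = (1, 0), S = (0, 1).
1. V lies on line JS with JV:VS = 1:4 ⇒ V = (0, 1/5)
2. D is where the line through J parallel to FV meets line FS ⇒ D = (5/4, -1/4)
3. R lies on line JD with JR:RD = 1:4 ⇒ R = (1/4, -1/20)
4. T is the centroid of triangle RVF ⇒ T = (5/12, 1/20)
through D parallel to RT: direction (1/6, 1/10); meets RV at X = (3/4, -11/20)
X = R + t·(V−R) with t = -2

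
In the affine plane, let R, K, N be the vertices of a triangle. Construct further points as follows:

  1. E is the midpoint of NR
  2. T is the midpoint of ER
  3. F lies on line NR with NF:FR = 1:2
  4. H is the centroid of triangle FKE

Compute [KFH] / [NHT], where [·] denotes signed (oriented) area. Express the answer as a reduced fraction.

[KFH]:[NHT] = -2/9

Choose coordinates R = (0, 0), K = (1, 0), N = (0, 1).
1. E is the midpoint of NR ⇒ E = (0, 1/2)
2. T is the midpoint of ER ⇒ T = (0, 1/4)
3. F lies on line NR with NF:FR = 1:2 ⇒ F = (0, 2/3)
4. H is the centroid of triangle FKE ⇒ H = (1/3, 7/18)
2·[KFH] = 1/18, 2·[NHT] = -1/4
[KFH]:[NHT] = 1/18:-1/4 = -2/9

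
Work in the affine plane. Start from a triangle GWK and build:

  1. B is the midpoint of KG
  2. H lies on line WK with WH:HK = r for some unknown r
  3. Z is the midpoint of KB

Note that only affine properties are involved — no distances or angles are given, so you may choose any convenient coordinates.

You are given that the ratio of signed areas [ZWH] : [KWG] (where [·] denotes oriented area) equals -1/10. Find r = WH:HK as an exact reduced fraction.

Choose coordinates G = (0, 0), W = (1, 0), K = (0, 1).
1. B is the midpoint of KG ⇒ B = (0, 1/2)
2. With WH:HK = r, write λ = r/(r+1) so H = W + λ·(K−W); H is affine-linear in λ
3. Z is the midpoint of KB ⇒ Z = (0, 3/4)
Every point depending on H is an affine combination of H and λ-independent points, so each such coordinate is linear in λ; the λ² term in each signed area is a multiple of (K−W)×(K−W) = 0, so 2·[ZWH] and 2·[KWG] are each linear in λ. Evaluating at λ=0 and λ=1:
  2·[ZWH] = 1/4·λ,   2·[KWG] = -1
So [ZWH]:[KWG] = (1/4·λ) / (-1). Setting this equal to -1/10:
  1/4·λ = -1/10·(-1)  ⇒  λ = 2/5
Then r = λ/(1−λ) = (2/5)/(3/5) = 2/3. Check: with r = 2/3, H = (3/5, 2/5) and [ZWH]:[KWG] = -1/10 as required.

r = 2/3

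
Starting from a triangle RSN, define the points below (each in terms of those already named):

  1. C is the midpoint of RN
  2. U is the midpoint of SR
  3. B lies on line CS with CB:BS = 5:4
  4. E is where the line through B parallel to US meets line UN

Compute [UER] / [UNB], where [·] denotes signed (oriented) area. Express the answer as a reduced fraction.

[UER]:[UNB] = -2/3

Work in coordinates with R = (0, 0), S = (1, 0), N = (0, 1).
1. C is the midpoint of RN ⇒ C = (0, 1/2)
2. U is the midpoint of SR ⇒ U = (1/2, 0)
3. B lies on line CS with CB:BS = 5:4 ⇒ B = (5/9, 2/9)
4. E is where the line through B parallel to US meets line UN ⇒ E = (7/18, 2/9)
2·[UER] = 1/9, 2·[UNB] = -1/6
[UER]:[UNB] = 1/9:-1/6 = -2/3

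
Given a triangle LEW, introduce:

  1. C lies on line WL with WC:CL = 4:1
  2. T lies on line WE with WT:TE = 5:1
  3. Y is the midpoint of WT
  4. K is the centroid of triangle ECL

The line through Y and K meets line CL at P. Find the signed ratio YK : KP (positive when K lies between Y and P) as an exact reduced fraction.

YK:KP = 1/4

Set L = (0, 0), E = (1, 0), W = (0, 1); any affine frame gives the same invariant.
1. C lies on line WL with WC:CL = 4:1 ⇒ C = (0, 1/5)
2. T lies on line WE with WT:TE = 5:1 ⇒ T = (5/6, 1/6)
3. Y is the midpoint of WT ⇒ Y = (5/12, 7/12)
4. K is the centroid of triangle ECL ⇒ K = (1/3, 1/15)
line YK meets CL at P = (0, -2)
K = Y + t·(P−Y) with t = 1/5, so YK:KP = 1/5:4/5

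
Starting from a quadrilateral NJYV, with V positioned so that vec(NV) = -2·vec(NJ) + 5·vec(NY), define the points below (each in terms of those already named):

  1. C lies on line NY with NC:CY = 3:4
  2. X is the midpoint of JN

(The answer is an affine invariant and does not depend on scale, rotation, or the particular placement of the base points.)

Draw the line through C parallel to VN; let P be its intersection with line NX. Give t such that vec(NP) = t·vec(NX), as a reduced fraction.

t = 12/35

Set N = (0, 0), J = (1, 0), Y = (0, 1), V = (-2, 5); any affine frame gives the same invariant.
1. C lies on line NY with NC:CY = 3:4 ⇒ C = (0, 3/7)
2. X is the midpoint of JN ⇒ X = (1/2, 0)
through C parallel to VN: direction (2, -5); meets NX at P = (6/35, 0)
P = N + t·(X−N) with t = 12/35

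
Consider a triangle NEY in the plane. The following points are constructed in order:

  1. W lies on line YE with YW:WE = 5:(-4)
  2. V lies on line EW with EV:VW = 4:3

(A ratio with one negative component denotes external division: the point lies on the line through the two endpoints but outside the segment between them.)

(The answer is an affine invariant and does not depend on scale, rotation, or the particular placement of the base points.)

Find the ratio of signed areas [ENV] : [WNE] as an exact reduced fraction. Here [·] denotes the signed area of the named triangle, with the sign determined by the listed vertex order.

Set N = (0, 0), E = (1, 0), Y = (0, 1); any affine frame gives the same invariant.
1. W lies on line YE with YW:WE = 5:(-4) ⇒ W = (5, -4)
2. V lies on line EW with EV:VW = 4:3 ⇒ V = (23/7, -16/7)
2·[ENV] = 16/7, 2·[WNE] = -4
[ENV]:[WNE] = 16/7:-4 = -4/7

[ENV]:[WNE] = -4/7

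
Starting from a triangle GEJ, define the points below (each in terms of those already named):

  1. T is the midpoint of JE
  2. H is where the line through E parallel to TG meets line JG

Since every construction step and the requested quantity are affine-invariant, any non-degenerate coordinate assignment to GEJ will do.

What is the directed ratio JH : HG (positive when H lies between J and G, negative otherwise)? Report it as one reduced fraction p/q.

Work in coordinates with G = (0, 0), E = (1, 0), J = (0, 1).
1. T is the midpoint of JE ⇒ T = (1/2, 1/2)
2. H is where the line through E parallel to TG meets line JG ⇒ H = (0, -1)
H = J + t·(G−J) with t = 2, so JH:HG = t:(1−t) = 2:-1

JH:HG = -2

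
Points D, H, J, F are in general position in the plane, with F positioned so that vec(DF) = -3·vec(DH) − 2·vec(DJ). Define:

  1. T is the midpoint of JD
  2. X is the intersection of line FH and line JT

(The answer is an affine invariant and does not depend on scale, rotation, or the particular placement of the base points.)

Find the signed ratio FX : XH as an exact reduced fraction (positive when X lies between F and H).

FX:XH = 3

Choose coordinates D = (0, 0), H = (1, 0), J = (0, 1), F = (-3, -2).
1. T is the midpoint of JD ⇒ T = (0, 1/2)
2. X is the intersection of line FH and line JT ⇒ X = (0, -1/2)
X = F + t·(H−F) with t = 3/4, so FX:XH = t:(1−t) = 3/4:1/4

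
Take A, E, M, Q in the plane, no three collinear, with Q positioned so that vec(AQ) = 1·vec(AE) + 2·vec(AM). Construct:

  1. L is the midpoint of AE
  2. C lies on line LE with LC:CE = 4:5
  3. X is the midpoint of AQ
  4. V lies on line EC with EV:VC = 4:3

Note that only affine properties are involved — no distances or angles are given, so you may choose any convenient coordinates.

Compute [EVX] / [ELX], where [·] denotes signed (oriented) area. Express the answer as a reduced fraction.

[EVX]:[ELX] = 20/63

Choose coordinates A = (0, 0), E = (1, 0), M = (0, 1), Q = (1, 2).
1. L is the midpoint of AE ⇒ L = (1/2, 0)
2. C lies on line LE with LC:CE = 4:5 ⇒ C = (13/18, 0)
3. X is the midpoint of AQ ⇒ X = (1/2, 1)
4. V lies on line EC with EV:VC = 4:3 ⇒ V = (53/63, 0)
2·[EVX] = -10/63, 2·[ELX] = -1/2
[EVX]:[ELX] = -10/63:-1/2 = 20/63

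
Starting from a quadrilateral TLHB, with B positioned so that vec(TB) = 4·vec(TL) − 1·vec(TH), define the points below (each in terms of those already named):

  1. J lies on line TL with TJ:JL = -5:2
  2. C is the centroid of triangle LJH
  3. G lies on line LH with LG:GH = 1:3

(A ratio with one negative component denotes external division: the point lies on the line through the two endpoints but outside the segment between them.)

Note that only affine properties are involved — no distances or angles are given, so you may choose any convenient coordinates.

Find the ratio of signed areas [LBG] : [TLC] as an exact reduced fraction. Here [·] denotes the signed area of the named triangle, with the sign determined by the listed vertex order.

[LBG]:[TLC] = 3/2

Assign T = (0, 0), L = (1, 0), H = (0, 1), B = (4, -1) — the answer is frame-independent, so this choice is without loss of generality.
1. J lies on line TL with TJ:JL = -5:2 ⇒ J = (5/3, 0)
2. C is the centroid of triangle LJH ⇒ C = (8/9, 1/3)
3. G lies on line LH with LG:GH = 1:3 ⇒ G = (3/4, 1/4)
2·[LBG] = 1/2, 2·[TLC] = 1/3
[LBG]:[TLC] = 1/2:1/3 = 3/2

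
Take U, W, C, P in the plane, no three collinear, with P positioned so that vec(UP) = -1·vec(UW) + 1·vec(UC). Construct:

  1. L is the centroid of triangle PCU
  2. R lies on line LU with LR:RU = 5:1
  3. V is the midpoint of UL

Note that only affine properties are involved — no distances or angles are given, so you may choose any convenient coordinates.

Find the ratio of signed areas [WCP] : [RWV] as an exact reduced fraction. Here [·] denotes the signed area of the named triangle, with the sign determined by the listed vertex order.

[WCP]:[RWV] = 9/2

Assign U = (0, 0), W = (1, 0), C = (0, 1), P = (-1, 1) — the answer is frame-independent, so this choice is without loss of generality.
1. L is the centroid of triangle PCU ⇒ L = (-1/3, 2/3)
2. R lies on line LU with LR:RU = 5:1 ⇒ R = (-1/18, 1/9)
3. V is the midpoint of UL ⇒ V = (-1/6, 1/3)
2·[WCP] = 1, 2·[RWV] = 2/9
[WCP]:[RWV] = 1:2/9 = 9/2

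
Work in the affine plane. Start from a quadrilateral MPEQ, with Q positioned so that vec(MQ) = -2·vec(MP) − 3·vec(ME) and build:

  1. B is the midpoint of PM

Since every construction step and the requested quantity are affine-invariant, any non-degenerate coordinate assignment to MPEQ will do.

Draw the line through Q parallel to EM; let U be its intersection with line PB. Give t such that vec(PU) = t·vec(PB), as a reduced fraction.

Choose coordinates M = (0, 0), P = (1, 0), E = (0, 1), Q = (-2, -3).
1. B is the midpoint of PM ⇒ B = (1/2, 0)
through Q parallel to EM: direction (0, -1); meets PB at U = (-2, 0)
U = P + t·(B−P) with t = 6

t = 6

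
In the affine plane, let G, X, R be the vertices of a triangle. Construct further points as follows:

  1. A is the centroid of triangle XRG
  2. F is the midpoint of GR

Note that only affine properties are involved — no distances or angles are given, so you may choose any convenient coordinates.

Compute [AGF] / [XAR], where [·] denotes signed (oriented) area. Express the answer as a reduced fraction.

Assign G = (0, 0), X = (1, 0), R = (0, 1) — the answer is frame-independent, so this choice is without loss of generality.
1. A is the centroid of triangle XRG ⇒ A = (1/3, 1/3)
2. F is the midpoint of GR ⇒ F = (0, 1/2)
2·[AGF] = -1/6, 2·[XAR] = -1/3
[AGF]:[XAR] = -1/6:-1/3 = 1/2

[AGF]:[XAR] = 1/2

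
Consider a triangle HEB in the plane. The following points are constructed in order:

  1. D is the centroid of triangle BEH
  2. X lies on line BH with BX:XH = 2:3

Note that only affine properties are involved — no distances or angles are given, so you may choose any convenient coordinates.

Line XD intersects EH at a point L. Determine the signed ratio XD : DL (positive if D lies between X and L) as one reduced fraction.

XD:DL = 4/5

Work in coordinates with H = (0, 0), E = (1, 0), B = (0, 1).
1. D is the centroid of triangle BEH ⇒ D = (1/3, 1/3)
2. X lies on line BH with BX:XH = 2:3 ⇒ X = (0, 3/5)
line XD meets EH at L = (3/4, 0)
D = X + t·(L−X) with t = 4/9, so XD:DL = 4/9:5/9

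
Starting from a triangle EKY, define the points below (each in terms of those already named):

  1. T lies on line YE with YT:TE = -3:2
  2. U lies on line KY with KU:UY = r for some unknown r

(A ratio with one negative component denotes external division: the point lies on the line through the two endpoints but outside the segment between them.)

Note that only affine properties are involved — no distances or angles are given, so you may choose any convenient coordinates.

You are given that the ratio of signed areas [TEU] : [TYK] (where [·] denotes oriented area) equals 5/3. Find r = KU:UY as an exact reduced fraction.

r = -3/5

Work in coordinates with E = (0, 0), K = (1, 0), Y = (0, 1).
1. T lies on line YE with YT:TE = -3:2 ⇒ T = (0, -2)
2. With KU:UY = r, write λ = r/(r+1) so U = K + λ·(Y−K); U is affine-linear in λ
Every point depending on U is an affine combination of U and λ-independent points, so each such coordinate is linear in λ; the λ² term in each signed area is a multiple of (Y−K)×(Y−K) = 0, so 2·[TEU] and 2·[TYK] are each linear in λ. Evaluating at λ=0 and λ=1:
  2·[TEU] = 2·λ − 2,   2·[TYK] = -3
So [TEU]:[TYK] = (2·λ − 2) / (-3). Setting this equal to 5/3:
  2·λ − 2 = 5/3·(-3)  ⇒  λ = -3/2
Then r = λ/(1−λ) = (-3/2)/(5/2) = -3/5. Check: with r = -3/5, U = (5/2, -3/2) and [TEU]:[TYK] = 5/3 as required.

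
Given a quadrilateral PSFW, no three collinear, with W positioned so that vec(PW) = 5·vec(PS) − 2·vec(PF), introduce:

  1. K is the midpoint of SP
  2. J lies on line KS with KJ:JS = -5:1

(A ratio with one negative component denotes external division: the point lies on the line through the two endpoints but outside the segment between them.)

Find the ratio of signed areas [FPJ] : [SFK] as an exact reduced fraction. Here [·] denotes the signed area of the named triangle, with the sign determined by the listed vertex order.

[FPJ]:[SFK] = 9/4

Work in coordinates with P = (0, 0), S = (1, 0), F = (0, 1), W = (5, -2).
1. K is the midpoint of SP ⇒ K = (1/2, 0)
2. J lies on line KS with KJ:JS = -5:1 ⇒ J = (9/8, 0)
2·[FPJ] = 9/8, 2·[SFK] = 1/2
[FPJ]:[SFK] = 9/8:1/2 = 9/4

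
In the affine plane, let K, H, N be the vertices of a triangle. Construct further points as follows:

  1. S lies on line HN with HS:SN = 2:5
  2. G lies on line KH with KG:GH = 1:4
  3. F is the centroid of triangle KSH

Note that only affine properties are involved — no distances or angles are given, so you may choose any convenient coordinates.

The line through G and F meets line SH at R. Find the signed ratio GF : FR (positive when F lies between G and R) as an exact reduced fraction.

Assign K = (0, 0), H = (1, 0), N = (0, 1) — the answer is frame-independent, so this choice is without loss of generality.
1. S lies on line HN with HS:SN = 2:5 ⇒ S = (5/7, 2/7)
2. G lies on line KH with KG:GH = 1:4 ⇒ G = (1/5, 0)
3. F is the centroid of triangle KSH ⇒ F = (4/7, 2/21)
line GF meets SH at R = (41/49, 8/49)
F = G + t·(R−G) with t = 7/12, so GF:FR = 7/12:5/12

GF:FR = 7/5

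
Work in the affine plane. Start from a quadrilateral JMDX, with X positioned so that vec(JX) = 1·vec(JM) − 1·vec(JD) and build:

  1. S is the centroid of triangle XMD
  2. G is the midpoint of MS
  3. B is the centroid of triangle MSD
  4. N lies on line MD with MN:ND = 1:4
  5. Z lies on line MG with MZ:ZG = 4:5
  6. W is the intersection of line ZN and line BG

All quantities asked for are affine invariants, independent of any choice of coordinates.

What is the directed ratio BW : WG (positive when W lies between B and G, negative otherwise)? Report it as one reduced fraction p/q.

Set J = (0, 0), M = (1, 0), D = (0, 1), X = (1, -1); any affine frame gives the same invariant.
1. S is the centroid of triangle XMD ⇒ S = (2/3, 0)
2. G is the midpoint of MS ⇒ G = (5/6, 0)
3. B is the centroid of triangle MSD ⇒ B = (5/9, 1/3)
4. N lies on line MD with MN:ND = 1:4 ⇒ N = (4/5, 1/5)
5. Z lies on line MG with MZ:ZG = 4:5 ⇒ Z = (25/27, 0)
6. W is the intersection of line ZN and line BG ⇒ W = (40/33, -5/11)
W = B + t·(G−B) with t = 26/11, so BW:WG = t:(1−t) = 26/11:-15/11

BW:WG = -26/15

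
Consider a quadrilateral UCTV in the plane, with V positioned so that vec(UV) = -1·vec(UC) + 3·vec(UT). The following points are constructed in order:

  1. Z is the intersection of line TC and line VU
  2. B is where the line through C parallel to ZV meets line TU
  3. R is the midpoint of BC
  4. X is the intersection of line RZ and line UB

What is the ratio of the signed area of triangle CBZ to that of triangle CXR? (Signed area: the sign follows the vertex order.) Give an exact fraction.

Work in coordinates with U = (0, 0), C = (1, 0), T = (0, 1), V = (-1, 3).
1. Z is the intersection of line TC and line VU ⇒ Z = (-1/2, 3/2)
2. B is where the line through C parallel to ZV meets line TU ⇒ B = (0, 3)
3. R is the midpoint of BC ⇒ R = (1/2, 3/2)
4. X is the intersection of line RZ and line UB ⇒ X = (0, 3/2)
2·[CBZ] = 3, 2·[CXR] = -3/4
[CBZ]:[CXR] = 3:-3/4 = -4

[CBZ]:[CXR] = -4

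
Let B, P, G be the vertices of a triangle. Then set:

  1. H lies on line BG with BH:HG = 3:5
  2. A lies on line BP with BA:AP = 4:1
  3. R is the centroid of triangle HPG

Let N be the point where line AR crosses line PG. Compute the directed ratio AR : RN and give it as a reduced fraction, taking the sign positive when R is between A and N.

AR:RN = -1/25

Set B = (0, 0), P = (1, 0), G = (0, 1); any affine frame gives the same invariant.
1. H lies on line BG with BH:HG = 3:5 ⇒ H = (0, 3/8)
2. A lies on line BP with BA:AP = 4:1 ⇒ A = (4/5, 0)
3. R is the centroid of triangle HPG ⇒ R = (1/3, 11/24)
line AR meets PG at N = (12, -11)
R = A + t·(N−A) with t = -1/24, so AR:RN = -1/24:25/24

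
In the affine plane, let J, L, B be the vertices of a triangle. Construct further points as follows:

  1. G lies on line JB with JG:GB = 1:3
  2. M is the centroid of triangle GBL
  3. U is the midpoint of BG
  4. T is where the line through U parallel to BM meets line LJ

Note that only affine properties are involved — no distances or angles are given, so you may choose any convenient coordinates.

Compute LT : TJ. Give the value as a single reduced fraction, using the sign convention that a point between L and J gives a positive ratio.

Work in coordinates with J = (0, 0), L = (1, 0), B = (0, 1).
1. G lies on line JB with JG:GB = 1:3 ⇒ G = (0, 1/4)
2. M is the centroid of triangle GBL ⇒ M = (1/3, 5/12)
3. U is the midpoint of BG ⇒ U = (0, 5/8)
4. T is where the line through U parallel to BM meets line LJ ⇒ T = (5/14, 0)
T = L + t·(J−L) with t = 9/14, so LT:TJ = t:(1−t) = 9/14:5/14

LT:TJ = 9/5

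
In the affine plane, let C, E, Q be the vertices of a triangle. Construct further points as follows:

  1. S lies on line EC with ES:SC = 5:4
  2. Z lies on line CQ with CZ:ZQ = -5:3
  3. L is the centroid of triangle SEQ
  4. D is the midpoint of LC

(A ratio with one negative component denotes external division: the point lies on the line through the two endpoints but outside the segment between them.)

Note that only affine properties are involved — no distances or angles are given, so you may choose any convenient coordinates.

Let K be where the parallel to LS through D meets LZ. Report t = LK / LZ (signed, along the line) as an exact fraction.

Choose coordinates C = (0, 0), E = (1, 0), Q = (0, 1).
1. S lies on line EC with ES:SC = 5:4 ⇒ S = (4/9, 0)
2. Z lies on line CQ with CZ:ZQ = -5:3 ⇒ Z = (0, 5/2)
3. L is the centroid of triangle SEQ ⇒ L = (13/27, 1/3)
4. D is the midpoint of LC ⇒ D = (13/54, 1/6)
through D parallel to LS: direction (-1/27, -1/3); meets LZ at K = (1/3, 1)
K = L + t·(Z−L) with t = 4/13

t = 4/13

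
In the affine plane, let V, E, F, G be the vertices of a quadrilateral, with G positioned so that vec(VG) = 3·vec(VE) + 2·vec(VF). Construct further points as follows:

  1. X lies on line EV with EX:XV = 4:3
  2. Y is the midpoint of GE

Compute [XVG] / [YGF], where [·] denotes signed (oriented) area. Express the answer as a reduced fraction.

[XVG]:[YGF] = -3/7

Set V = (0, 0), E = (1, 0), F = (0, 1), G = (3, 2); any affine frame gives the same invariant.
1. X lies on line EV with EX:XV = 4:3 ⇒ X = (3/7, 0)
2. Y is the midpoint of GE ⇒ Y = (2, 1)
2·[XVG] = -6/7, 2·[YGF] = 2
[XVG]:[YGF] = -6/7:2 = -3/7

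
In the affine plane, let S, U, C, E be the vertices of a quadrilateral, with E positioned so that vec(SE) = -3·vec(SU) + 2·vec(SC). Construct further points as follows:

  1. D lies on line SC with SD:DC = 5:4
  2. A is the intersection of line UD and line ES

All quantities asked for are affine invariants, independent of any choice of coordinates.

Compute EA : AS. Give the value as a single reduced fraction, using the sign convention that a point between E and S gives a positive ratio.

Work in coordinates with S = (0, 0), U = (1, 0), C = (0, 1), E = (-3, 2).
1. D lies on line SC with SD:DC = 5:4 ⇒ D = (0, 5/9)
2. A is the intersection of line UD and line ES ⇒ A = (-5, 10/3)
A = E + t·(S−E) with t = -2/3, so EA:AS = t:(1−t) = -2/3:5/3

EA:AS = -2/5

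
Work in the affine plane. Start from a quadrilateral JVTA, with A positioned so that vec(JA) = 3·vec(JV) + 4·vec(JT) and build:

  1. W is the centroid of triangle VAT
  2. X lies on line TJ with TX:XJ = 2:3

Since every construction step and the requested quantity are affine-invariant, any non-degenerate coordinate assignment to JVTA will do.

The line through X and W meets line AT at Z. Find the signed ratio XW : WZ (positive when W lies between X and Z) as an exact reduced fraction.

Choose coordinates J = (0, 0), V = (1, 0), T = (0, 1), A = (3, 4).
1. W is the centroid of triangle VAT ⇒ W = (4/3, 5/3)
2. X lies on line TJ with TX:XJ = 2:3 ⇒ X = (0, 3/5)
line XW meets AT at Z = (-2, -1)
W = X + t·(Z−X) with t = -2/3, so XW:WZ = -2/3:5/3

XW:WZ = -2/5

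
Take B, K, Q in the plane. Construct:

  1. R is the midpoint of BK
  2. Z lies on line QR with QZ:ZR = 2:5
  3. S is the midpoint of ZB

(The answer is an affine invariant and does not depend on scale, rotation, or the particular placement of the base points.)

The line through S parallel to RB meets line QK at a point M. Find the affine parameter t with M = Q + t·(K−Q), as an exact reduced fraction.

Assign B = (0, 0), K = (1, 0), Q = (0, 1) — the answer is frame-independent, so this choice is without loss of generality.
1. R is the midpoint of BK ⇒ R = (1/2, 0)
2. Z lies on line QR with QZ:ZR = 2:5 ⇒ Z = (1/7, 5/7)
3. S is the midpoint of ZB ⇒ S = (1/14, 5/14)
through S parallel to RB: direction (-1/2, 0); meets QK at M = (9/14, 5/14)
M = Q + t·(K−Q) with t = 9/14

t = 9/14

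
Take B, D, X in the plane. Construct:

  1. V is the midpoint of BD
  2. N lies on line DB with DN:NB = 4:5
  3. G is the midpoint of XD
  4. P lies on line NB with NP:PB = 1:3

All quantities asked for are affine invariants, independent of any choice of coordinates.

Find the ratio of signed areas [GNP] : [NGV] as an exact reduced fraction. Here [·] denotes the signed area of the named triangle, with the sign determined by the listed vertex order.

[GNP]:[NGV] = -5/2

Choose coordinates B = (0, 0), D = (1, 0), X = (0, 1).
1. V is the midpoint of BD ⇒ V = (1/2, 0)
2. N lies on line DB with DN:NB = 4:5 ⇒ N = (5/9, 0)
3. G is the midpoint of XD ⇒ G = (1/2, 1/2)
4. P lies on line NB with NP:PB = 1:3 ⇒ P = (5/12, 0)
2·[GNP] = -5/72, 2·[NGV] = 1/36
[GNP]:[NGV] = -5/72:1/36 = -5/2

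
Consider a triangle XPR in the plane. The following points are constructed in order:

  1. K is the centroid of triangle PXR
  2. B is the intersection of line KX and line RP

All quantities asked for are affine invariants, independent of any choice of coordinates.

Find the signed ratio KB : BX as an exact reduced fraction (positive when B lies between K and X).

Set X = (0, 0), P = (1, 0), R = (0, 1); any affine frame gives the same invariant.
1. K is the centroid of triangle PXR ⇒ K = (1/3, 1/3)
2. B is the intersection of line KX and line RP ⇒ B = (1/2, 1/2)
B = K + t·(X−K) with t = -1/2, so KB:BX = t:(1−t) = -1/2:3/2

KB:BX = -1/3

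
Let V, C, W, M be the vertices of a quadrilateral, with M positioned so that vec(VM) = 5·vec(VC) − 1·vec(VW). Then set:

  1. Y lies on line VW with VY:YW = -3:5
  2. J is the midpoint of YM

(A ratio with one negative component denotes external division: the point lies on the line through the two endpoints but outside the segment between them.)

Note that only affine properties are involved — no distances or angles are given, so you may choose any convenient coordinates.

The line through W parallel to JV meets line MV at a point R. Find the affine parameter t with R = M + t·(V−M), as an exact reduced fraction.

t = 1/3

Assign V = (0, 0), C = (1, 0), W = (0, 1), M = (5, -1) — the answer is frame-independent, so this choice is without loss of generality.
1. Y lies on line VW with VY:YW = -3:5 ⇒ Y = (0, -3/2)
2. J is the midpoint of YM ⇒ J = (5/2, -5/4)
through W parallel to JV: direction (-5/2, 5/4); meets MV at R = (10/3, -2/3)
R = M + t·(V−M) with t = 1/3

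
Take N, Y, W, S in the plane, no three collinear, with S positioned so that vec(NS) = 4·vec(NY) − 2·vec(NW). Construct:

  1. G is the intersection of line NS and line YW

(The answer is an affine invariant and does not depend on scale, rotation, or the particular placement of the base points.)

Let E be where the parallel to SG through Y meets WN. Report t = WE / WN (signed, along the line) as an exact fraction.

Choose coordinates N = (0, 0), Y = (1, 0), W = (0, 1), S = (4, -2).
1. G is the intersection of line NS and line YW ⇒ G = (2, -1)
through Y parallel to SG: direction (-2, 1); meets WN at E = (0, 1/2)
E = W + t·(N−W) with t = 1/2

t = 1/2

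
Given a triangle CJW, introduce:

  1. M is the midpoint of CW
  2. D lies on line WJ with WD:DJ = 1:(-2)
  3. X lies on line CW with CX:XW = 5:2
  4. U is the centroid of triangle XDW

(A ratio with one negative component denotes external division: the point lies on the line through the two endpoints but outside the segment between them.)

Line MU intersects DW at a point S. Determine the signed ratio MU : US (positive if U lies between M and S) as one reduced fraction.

Choose coordinates C = (0, 0), J = (1, 0), W = (0, 1).
1. M is the midpoint of CW ⇒ M = (0, 1/2)
2. D lies on line WJ with WD:DJ = 1:(-2) ⇒ D = (-1, 2)
3. X lies on line CW with CX:XW = 5:2 ⇒ X = (0, 5/7)
4. U is the centroid of triangle XDW ⇒ U = (-1/3, 26/21)
line MU meets DW at S = (-7/17, 24/17)
U = M + t·(S−M) with t = 17/21, so MU:US = 17/21:4/21

MU:US = 17/4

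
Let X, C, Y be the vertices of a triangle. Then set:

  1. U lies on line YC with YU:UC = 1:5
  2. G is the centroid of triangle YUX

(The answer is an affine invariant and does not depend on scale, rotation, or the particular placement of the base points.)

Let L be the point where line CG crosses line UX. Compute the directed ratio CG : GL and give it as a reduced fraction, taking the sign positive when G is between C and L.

CG:GL = -16

Assign X = (0, 0), C = (1, 0), Y = (0, 1) — the answer is frame-independent, so this choice is without loss of generality.
1. U lies on line YC with YU:UC = 1:5 ⇒ U = (1/6, 5/6)
2. G is the centroid of triangle YUX ⇒ G = (1/18, 11/18)
line CG meets UX at L = (11/96, 55/96)
G = C + t·(L−C) with t = 16/15, so CG:GL = 16/15:-1/15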